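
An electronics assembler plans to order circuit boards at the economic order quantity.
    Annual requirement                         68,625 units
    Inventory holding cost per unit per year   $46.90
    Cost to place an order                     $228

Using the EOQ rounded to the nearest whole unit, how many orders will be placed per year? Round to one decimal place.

2DS/H = 2·68,625·228/46.9 = 667,228.14
EOQ = √667,228.14 ≈ 816.84 → Q = 817
Orders per year = D/Q = 68,625 / 817 = 83.996

84.0 orders per year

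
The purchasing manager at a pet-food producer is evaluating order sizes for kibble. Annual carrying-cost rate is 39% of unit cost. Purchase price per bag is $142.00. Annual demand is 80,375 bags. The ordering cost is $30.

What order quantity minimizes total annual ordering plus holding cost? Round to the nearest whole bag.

H = i·C = 0.39 × $142 = $55.3800 per bag-year
Optimal lot size Q* = (2 × 80,375 × $30 / $55.38)^½ ≈ 295.09

295 bags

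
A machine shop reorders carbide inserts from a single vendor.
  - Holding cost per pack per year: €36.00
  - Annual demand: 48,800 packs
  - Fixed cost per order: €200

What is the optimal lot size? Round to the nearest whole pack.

736 packs

Q* = √(2·D·S / H) = √(2·48,800·200 / 36) = √542,222.2 ≈ 736.36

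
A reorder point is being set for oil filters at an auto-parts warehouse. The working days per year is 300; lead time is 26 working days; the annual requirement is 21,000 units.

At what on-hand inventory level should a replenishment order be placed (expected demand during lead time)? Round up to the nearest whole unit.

1,820 units

Daily demand d = 21,000 / 300 = 70.000 units/day
Demand during lead time = 70.000 × 26 = 1,820.00
Reorder point = 1,820.00 → round up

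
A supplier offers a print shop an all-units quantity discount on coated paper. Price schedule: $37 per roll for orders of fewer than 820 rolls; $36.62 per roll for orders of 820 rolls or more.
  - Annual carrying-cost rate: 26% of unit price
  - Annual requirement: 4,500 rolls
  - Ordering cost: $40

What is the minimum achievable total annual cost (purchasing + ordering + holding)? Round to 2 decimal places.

H₁ = 26%×$37 = $9.6200;  H₂ = 26%×$36.62 = $9.5212
EOQ₁ = √(2×4,500×40/9.6200) = 193.45  (< 820, feasible at tier 1)
EOQ₂ = √(2×4,500×40/9.5212) = 194.45  (< 820 → use Q = 820 at tier-2 price)
TC(tier 1 (EOQ₁), Q≈193.4) = $168,360.97
TC(tier 2, Q≈820.0) = $168,913.20
Minimum at tier 1 (EOQ₁): $168,360.97

$168,360.97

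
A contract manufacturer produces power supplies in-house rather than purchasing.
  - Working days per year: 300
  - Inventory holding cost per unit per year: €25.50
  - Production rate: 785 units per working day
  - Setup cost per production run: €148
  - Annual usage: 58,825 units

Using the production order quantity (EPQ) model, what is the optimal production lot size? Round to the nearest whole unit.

954 units

Daily demand d = 58,825/300 = 196.083; p = 785; 1 − d/p = 0.75021
EPQ = √(2DS / (H(1 − d/p)))
    = √(2 × 58,825 × 148 / (25.5 × 0.75021)) ≈ 954.04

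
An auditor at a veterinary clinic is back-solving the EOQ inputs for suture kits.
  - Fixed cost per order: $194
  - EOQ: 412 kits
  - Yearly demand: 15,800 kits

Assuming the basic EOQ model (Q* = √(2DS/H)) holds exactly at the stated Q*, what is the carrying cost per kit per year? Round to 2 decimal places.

EOQ relation: Q² = 2DS/H, so rearrange for the unknown.
H = 2DS / Q² = 2 × 15,800 × 194 / 412² = 36.1156

$36.12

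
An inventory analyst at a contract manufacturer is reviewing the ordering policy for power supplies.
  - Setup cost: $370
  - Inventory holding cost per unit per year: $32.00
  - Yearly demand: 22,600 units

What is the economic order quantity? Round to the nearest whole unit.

723 units

EOQ = √(2DS/H) = √(2 × 22,600 × 370 / 32)
    = √(522,625.00) ≈ 722.93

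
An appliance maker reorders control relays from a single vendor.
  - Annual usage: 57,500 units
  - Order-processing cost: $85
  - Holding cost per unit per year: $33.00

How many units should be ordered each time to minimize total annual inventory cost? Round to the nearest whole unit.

544 units

Optimal lot size Q* = (2 × 57,500 × $85 / $33)^½ ≈ 544.25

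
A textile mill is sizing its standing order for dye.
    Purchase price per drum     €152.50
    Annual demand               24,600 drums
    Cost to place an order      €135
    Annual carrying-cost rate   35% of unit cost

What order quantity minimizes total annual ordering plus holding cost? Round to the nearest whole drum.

353 drums

H = i·C = 0.35 × €152.5 = €53.3750 per drum-year
Q* = √(2·D·S / H) = √(2·24,600·135 / 53.375) = √124,440.3 ≈ 352.76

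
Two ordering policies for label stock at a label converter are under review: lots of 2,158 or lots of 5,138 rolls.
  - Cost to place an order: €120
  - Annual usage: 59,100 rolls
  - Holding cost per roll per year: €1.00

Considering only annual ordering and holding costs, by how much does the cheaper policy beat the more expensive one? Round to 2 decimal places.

TC(Q) = (D/Q)S + (Q/2)H
TC(2,158) = (59,100/2,158)×120 + (2,158/2)×1 = €4,365.38
TC(5,138) = (59,100/5,138)×120 + (5,138/2)×1 = €3,949.30
|ΔTC| = |€4,365.38 − €3,949.30| = €416.07

€416.07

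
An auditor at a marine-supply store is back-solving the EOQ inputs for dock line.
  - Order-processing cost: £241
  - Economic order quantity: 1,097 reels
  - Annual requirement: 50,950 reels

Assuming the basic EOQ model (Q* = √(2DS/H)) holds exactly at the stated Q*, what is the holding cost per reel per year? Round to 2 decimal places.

£20.41

EOQ relation: Q² = 2DS/H, so rearrange for the unknown.
H = 2DS / Q² = 2 × 50,950 × 241 / 1,097² = 20.4069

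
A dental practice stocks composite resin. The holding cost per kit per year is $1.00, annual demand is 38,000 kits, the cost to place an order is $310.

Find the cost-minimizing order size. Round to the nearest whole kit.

4,854 kits

EOQ = √(2DS/H) = √(2 × 38,000 × 310 / 1)
    = √(23,560,000.00) ≈ 4,853.86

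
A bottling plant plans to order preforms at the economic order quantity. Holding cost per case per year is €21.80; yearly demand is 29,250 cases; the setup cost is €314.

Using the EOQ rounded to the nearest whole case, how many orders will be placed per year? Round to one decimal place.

31.9 orders per year

Optimal lot size Q* = (2 × 29,250 × €314 / €21.8)^½ ≈ 917.94 → Q = 918
Orders per year = D/Q = 29,250 / 918 = 31.863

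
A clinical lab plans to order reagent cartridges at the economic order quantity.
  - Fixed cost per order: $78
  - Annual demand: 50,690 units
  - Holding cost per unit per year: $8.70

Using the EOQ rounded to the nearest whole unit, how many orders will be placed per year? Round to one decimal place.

53.2 orders per year

EOQ = √(2DS/H) = √(2 × 50,690 × 78 / 8.7)
    = √(908,924.14) ≈ 953.38 → Q = 953
N = D/Q = 50,690/953 ≈ 53.190 orders/yr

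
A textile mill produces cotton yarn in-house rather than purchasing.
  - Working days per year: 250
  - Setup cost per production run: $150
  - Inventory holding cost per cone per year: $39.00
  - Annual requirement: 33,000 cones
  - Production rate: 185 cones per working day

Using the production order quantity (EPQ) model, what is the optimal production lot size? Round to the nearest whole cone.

d = 33,000/250 = 132.0000 cones/day;  effective holding cost H(1 − d/p) = 39·(1 − 132.0000/185) = 11.17297
Q* = √(2DS / H_eff) = √(2·33,000·150 / 11.17297) ≈ 941.31

941 cones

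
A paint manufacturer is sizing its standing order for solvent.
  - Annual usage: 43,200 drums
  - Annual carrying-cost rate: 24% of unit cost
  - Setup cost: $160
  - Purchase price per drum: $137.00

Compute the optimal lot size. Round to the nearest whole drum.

648 drums

Holding cost per drum per year: H = 24% × $137 = $32.8800
2DS/H = 2·43,200·160/32.88 = 420,437.96
EOQ = √420,437.96 ≈ 648.41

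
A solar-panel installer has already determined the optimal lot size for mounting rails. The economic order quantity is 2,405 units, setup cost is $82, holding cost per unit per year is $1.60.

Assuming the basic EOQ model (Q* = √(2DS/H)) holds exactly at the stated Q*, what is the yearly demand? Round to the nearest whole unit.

56,430 units per year

Since Q* = (2DS/H)^½, squaring gives Q*²·H = 2DS.
D = Q²H / (2S) = 2,405² × 1.6 / (2 × 82) = 56,429.51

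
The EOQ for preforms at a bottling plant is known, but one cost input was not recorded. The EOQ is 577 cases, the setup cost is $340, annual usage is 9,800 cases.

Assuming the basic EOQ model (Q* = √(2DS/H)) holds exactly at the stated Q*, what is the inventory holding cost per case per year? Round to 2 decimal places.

EOQ relation: Q² = 2DS/H, so rearrange for the unknown.
H = 2DS / Q² = 2 × 9,800 × 340 / 577² = 20.0163

$20.02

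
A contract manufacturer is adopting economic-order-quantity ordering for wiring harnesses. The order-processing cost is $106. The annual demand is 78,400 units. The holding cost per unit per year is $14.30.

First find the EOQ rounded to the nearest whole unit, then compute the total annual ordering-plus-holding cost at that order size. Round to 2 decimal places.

EOQ = √(2DS/H) = √(2 × 78,400 × 106 / 14.3)
    = √(1,162,293.71) ≈ 1,078.10 → Q = 1,078 units
Annual ordering cost = (D/Q)·S = (78,400/1,078) × 106 = $7,709.09
Annual holding cost  = (Q/2)·H = (1,078/2) × 14.3 = $7,707.70
Total = $7,709.09 + $7,707.70 = $15,416.79

$15,416.79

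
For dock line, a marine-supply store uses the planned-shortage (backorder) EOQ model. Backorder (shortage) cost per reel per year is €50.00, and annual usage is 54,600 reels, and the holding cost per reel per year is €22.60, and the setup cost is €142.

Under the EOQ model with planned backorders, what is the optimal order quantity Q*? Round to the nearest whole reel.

998 reels

Q* = √(2DS/H) · √((H + b)/b)
   = √(2 × 54,600 × 142 / 22.6) · √((22.6 + 50) / 50)
   = 828.326 × 1.2050 ≈ 998.12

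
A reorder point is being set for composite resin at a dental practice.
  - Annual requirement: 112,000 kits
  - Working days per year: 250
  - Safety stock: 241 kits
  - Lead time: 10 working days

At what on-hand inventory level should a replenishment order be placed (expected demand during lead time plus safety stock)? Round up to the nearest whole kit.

4,721 kits

Daily demand d = 112,000 / 250 = 448.000 kits/day
Demand during lead time = 448.000 × 10 = 4,480.00
Reorder point = 4,480.00 + 241 = 4,721.00 → round up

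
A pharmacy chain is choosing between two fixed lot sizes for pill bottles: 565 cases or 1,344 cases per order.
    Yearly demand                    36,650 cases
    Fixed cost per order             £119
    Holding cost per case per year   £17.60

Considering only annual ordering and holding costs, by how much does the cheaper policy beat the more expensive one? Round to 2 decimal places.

TC(Q) = (D/Q)S + (Q/2)H
TC(565) = (36,650/565)×119 + (565/2)×17.6 = £12,691.20
TC(1,344) = (36,650/1,344)×119 + (1,344/2)×17.6 = £15,072.25
|ΔTC| = |£12,691.20 − £15,072.25| = £2,381.05

£2,381.05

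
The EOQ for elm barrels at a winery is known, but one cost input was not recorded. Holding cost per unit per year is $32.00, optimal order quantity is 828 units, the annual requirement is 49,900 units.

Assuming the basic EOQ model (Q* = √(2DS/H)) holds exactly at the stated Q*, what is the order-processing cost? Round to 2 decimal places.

Since Q* = (2DS/H)^½, squaring gives Q*²·H = 2DS.
S = Q²H / (2D) = 828² × 32 / (2 × 49,900) = 219.8265

$219.83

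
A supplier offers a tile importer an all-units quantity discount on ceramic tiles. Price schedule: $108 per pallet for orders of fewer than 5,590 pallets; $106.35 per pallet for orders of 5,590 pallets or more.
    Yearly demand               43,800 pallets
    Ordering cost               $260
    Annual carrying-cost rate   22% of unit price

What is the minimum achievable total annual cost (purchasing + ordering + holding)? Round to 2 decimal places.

H₁ = 22%×$108 = $23.7600;  H₂ = 22%×$106.35 = $23.3970
EOQ₁ = √(2×43,800×260/23.7600) = 979.07  (< 5,590, feasible at tier 1)
EOQ₂ = √(2×43,800×260/23.3970) = 986.64  (< 5,590 → use Q = 5,590 at tier-2 price)
TC(tier 1 (EOQ₁), Q≈979.1) = $4,753,662.80
TC(tier 2, Q≈5,590.0) = $4,725,561.82
Minimum at tier 2: $4,725,561.82

$4,725,561.82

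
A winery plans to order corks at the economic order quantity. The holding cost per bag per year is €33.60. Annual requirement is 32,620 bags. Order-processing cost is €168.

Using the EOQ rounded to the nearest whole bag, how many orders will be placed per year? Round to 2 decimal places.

2DS/H = 2·32,620·168/33.6 = 326,200.00
EOQ = √326,200.00 ≈ 571.14 → Q = 571
N = D/Q = 32,620/571 ≈ 57.128 orders/yr

57.13 orders per year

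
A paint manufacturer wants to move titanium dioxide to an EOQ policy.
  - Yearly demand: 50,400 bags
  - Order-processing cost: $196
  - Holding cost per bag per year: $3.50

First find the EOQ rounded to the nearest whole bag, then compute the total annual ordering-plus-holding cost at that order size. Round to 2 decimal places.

Optimal lot size Q* = (2 × 50,400 × $196 / $3.5)^½ ≈ 2,375.88 → Q = 2,376 bags
Annual ordering cost = (D/Q)·S = (50,400/2,376) × 196 = $4,157.58
Annual holding cost  = (Q/2)·H = (2,376/2) × 3.5 = $4,158.00
Total = $4,157.58 + $4,158.00 = $8,315.58

$8,315.58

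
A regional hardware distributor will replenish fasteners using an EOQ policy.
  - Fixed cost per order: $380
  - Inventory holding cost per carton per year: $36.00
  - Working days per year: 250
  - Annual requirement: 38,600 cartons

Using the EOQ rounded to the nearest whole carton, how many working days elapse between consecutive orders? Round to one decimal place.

2DS/H = 2·38,600·380/36 = 814,888.89
EOQ = √814,888.89 ≈ 902.71 → Q = 903 cartons
T = Q/D × 250 days = 903/38,600 × 250 = 5.848 days

5.8 days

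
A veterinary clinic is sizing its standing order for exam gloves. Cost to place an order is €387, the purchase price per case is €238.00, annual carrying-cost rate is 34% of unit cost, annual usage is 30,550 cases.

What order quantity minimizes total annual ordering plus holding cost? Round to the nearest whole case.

Holding cost per case per year: H = 34% × €238 = €80.9200
EOQ = √(2DS/H) = √(2 × 30,550 × 387 / 80.92)
    = √(292,210.83) ≈ 540.57

541 cases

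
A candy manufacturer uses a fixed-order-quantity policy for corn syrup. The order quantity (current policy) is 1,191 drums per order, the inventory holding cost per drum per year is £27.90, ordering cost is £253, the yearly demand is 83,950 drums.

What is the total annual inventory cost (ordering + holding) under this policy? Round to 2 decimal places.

Orders/yr = 83,950/1,191 = 70.487; ordering cost = 70.487 × £253 = £17,833.21
Average inventory = 1,191/2 = 595.5; holding cost = 595.5 × £27.9 = £16,614.45
Total = £17,833.21 + £16,614.45 = £34,447.66

£34,447.66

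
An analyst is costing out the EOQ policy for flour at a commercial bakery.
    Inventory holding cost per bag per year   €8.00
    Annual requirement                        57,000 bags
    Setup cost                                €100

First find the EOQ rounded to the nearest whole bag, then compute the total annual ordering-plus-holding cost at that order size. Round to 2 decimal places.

Optimal lot size Q* = (2 × 57,000 × €100 / €8)^½ ≈ 1,193.73 → Q = 1,194 bags
Orders/yr = 57,000/1,194 = 47.739; ordering cost = 47.739 × €100 = €4,773.87
Average inventory = 1,194/2 = 597; holding cost = 597 × €8 = €4,776.00
Total = €4,773.87 + €4,776.00 = €9,549.87

€9,549.87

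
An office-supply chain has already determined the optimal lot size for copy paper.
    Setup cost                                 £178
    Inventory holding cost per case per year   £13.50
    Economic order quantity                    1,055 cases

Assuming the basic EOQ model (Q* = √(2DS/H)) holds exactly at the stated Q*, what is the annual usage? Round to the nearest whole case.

42,207 cases per year

Since Q* = (2DS/H)^½, squaring gives Q*²·H = 2DS.
D = Q²H / (2S) = 1,055² × 13.5 / (2 × 178) = 42,207.41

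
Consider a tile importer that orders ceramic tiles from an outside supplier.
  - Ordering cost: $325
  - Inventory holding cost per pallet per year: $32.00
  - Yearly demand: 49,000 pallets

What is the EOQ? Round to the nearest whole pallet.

998 pallets

EOQ = √(2DS/H) = √(2 × 49,000 × 325 / 32)
    = √(995,312.50) ≈ 997.65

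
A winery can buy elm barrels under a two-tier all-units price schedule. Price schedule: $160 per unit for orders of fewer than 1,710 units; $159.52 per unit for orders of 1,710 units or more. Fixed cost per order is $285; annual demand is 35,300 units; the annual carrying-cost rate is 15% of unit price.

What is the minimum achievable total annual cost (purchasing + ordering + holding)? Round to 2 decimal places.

H₁ = 15%×$160 = $24.0000;  H₂ = 15%×$159.52 = $23.9280
EOQ₁ = √(2×35,300×285/24.0000) = 915.63  (< 1,710, feasible at tier 1)
EOQ₂ = √(2×35,300×285/23.9280) = 917.00  (< 1,710 → use Q = 1,710 at tier-2 price)
TC(tier 1 (EOQ₁), Q≈915.6) = $5,669,975.08
TC(tier 2, Q≈1,710.0) = $5,657,397.77
Minimum at tier 2: $5,657,397.77

$5,657,397.77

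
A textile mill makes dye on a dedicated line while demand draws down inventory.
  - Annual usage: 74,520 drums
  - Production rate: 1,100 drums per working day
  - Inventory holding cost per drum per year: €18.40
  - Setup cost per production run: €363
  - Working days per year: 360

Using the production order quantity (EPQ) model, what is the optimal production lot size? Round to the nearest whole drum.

Daily demand d = 74,520/360 = 207.000; p = 1100; 1 − d/p = 0.81182
EPQ = √(2DS / (H(1 − d/p)))
    = √(2 × 74,520 × 363 / (18.4 × 0.81182)) ≈ 1,903.12

1,903 drums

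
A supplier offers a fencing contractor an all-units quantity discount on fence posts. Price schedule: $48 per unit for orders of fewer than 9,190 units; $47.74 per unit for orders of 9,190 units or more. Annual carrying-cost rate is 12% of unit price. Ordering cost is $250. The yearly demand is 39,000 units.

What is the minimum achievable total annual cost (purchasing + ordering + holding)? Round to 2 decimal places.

$1,882,598.11

H₁ = 12%×$48 = $5.7600;  H₂ = 12%×$47.74 = $5.7288
EOQ₁ = √(2×39,000×250/5.7600) = 1,839.95  (< 9,190, feasible at tier 1)
EOQ₂ = √(2×39,000×250/5.7288) = 1,844.95  (< 9,190 → use Q = 9,190 at tier-2 price)
TC(tier 1 (EOQ₁), Q≈1,840.0) = $1,882,598.11
TC(tier 2, Q≈9,190.0) = $1,889,244.77
Minimum at tier 1 (EOQ₁): $1,882,598.11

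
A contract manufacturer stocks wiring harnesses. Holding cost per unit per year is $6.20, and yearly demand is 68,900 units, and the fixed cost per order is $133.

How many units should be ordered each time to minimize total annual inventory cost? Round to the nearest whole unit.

1,719 units

2DS/H = 2·68,900·133/6.2 = 2,956,032.26
EOQ = √2,956,032.26 ≈ 1,719.31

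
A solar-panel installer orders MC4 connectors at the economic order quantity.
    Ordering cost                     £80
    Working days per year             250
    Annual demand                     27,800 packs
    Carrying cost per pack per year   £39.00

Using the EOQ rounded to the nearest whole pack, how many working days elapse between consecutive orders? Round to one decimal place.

2DS/H = 2·27,800·80/39 = 114,051.28
EOQ = √114,051.28 ≈ 337.71 → Q = 338 packs
Days between orders = 250 / (D/Q) = 250 / 82.249 ≈ 3.040

3.0 days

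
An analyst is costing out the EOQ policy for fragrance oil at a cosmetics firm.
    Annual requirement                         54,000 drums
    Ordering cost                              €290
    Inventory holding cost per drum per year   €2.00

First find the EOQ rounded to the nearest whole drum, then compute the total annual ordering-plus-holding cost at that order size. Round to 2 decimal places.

2DS/H = 2·54,000·290/2 = 15,660,000.00
EOQ = √15,660,000.00 ≈ 3,957.27 → Q = 3,957 drums
Annual ordering cost = (D/Q)·S = (54,000/3,957) × 290 = €3,957.54
Annual holding cost  = (Q/2)·H = (3,957/2) × 2 = €3,957.00
Total = €3,957.54 + €3,957.00 = €7,914.54

€7,914.54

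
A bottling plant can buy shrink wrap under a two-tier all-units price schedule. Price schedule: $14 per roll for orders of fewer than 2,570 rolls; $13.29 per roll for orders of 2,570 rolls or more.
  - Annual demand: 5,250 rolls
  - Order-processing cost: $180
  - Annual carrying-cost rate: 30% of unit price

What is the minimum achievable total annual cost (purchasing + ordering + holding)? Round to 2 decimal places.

$75,263.50

H₁ = 30%×$14 = $4.2000;  H₂ = 30%×$13.29 = $3.9870
EOQ₁ = √(2×5,250×180/4.2000) = 670.82  (< 2,570, feasible at tier 1)
EOQ₂ = √(2×5,250×180/3.9870) = 688.51  (< 2,570 → use Q = 2,570 at tier-2 price)
TC(tier 1 (EOQ₁), Q≈670.8) = $76,317.45
TC(tier 2, Q≈2,570.0) = $75,263.50
Minimum at tier 2: $75,263.50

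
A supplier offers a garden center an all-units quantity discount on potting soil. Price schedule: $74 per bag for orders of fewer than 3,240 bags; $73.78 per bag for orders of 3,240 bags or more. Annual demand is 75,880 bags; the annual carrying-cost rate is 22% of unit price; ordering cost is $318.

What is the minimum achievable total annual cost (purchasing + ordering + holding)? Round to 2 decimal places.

H₁ = 22%×$74 = $16.2800;  H₂ = 22%×$73.78 = $16.2316
EOQ₁ = √(2×75,880×318/16.2800) = 1,721.73  (< 3,240, feasible at tier 1)
EOQ₂ = √(2×75,880×318/16.2316) = 1,724.29  (< 3,240 → use Q = 3,240 at tier-2 price)
TC(tier 1 (EOQ₁), Q≈1,721.7) = $5,643,149.76
TC(tier 2, Q≈3,240.0) = $5,632,169.07
Minimum at tier 2: $5,632,169.07

$5,632,169.07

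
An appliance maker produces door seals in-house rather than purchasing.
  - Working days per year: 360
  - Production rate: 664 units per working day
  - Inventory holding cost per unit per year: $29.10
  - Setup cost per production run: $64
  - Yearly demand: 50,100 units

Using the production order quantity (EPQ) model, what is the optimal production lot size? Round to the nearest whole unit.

528 units

d = 50,100/360 = 139.1667 units/day;  effective holding cost H(1 − d/p) = 29.1·(1 − 139.1667/664) = 23.00098
Q* = √(2DS / H_eff) = √(2·50,100·64 / 23.00098) ≈ 528.02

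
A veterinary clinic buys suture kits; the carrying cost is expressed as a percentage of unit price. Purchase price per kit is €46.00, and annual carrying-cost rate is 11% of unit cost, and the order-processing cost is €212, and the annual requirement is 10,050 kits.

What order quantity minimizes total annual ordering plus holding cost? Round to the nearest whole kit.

Holding cost per kit per year: H = 11% × €46 = €5.0600
Q* = √(2·D·S / H) = √(2·10,050·212 / 5.06) = √842,134.4 ≈ 917.68

918 kits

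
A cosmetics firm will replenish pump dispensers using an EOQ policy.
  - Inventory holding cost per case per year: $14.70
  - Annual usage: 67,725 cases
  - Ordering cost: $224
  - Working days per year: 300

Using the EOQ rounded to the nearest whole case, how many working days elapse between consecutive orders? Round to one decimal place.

2DS/H = 2·67,725·224/14.7 = 2,064,000.00
EOQ = √2,064,000.00 ≈ 1,436.66 → Q = 1,437 cases
T = Q/D × 300 days = 1,437/67,725 × 300 = 6.365 days

6.4 days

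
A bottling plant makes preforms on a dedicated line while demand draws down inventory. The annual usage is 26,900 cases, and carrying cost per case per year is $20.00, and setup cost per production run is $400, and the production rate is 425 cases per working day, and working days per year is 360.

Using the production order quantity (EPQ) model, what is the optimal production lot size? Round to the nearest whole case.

d = 26,900/360 = 74.7222 cases/day;  effective holding cost H(1 − d/p) = 20·(1 − 74.7222/425) = 16.48366
Q* = √(2DS / H_eff) = √(2·26,900·400 / 16.48366) ≈ 1,142.60

1,143 cases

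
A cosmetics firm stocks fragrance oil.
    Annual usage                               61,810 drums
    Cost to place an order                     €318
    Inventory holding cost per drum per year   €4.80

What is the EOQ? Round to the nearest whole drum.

EOQ = √(2DS/H) = √(2 × 61,810 × 318 / 4.8)
    = √(8,189,825.00) ≈ 2,861.79

2,862 drums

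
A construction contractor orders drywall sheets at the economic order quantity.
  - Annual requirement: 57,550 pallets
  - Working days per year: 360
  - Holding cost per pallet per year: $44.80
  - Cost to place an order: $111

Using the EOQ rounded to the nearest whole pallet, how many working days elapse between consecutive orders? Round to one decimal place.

3.3 days

Optimal lot size Q* = (2 × 57,550 × $111 / $44.8)^½ ≈ 534.02 → Q = 534 pallets
T = Q/D × 360 days = 534/57,550 × 360 = 3.340 days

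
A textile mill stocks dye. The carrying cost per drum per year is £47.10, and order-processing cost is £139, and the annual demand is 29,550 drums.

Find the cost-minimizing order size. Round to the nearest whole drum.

418 drums

Optimal lot size Q* = (2 × 29,550 × £139 / £47.1)^½ ≈ 417.63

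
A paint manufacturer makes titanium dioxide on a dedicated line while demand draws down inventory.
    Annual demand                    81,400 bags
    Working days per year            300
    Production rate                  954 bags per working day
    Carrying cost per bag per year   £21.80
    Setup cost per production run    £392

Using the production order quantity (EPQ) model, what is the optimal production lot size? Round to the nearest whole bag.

d = 81,400/300 = 271.3333 bags/day;  effective holding cost H(1 − d/p) = 21.8·(1 − 271.3333/954) = 15.59972
Q* = √(2DS / H_eff) = √(2·81,400·392 / 15.59972) ≈ 2,022.61

2,023 bags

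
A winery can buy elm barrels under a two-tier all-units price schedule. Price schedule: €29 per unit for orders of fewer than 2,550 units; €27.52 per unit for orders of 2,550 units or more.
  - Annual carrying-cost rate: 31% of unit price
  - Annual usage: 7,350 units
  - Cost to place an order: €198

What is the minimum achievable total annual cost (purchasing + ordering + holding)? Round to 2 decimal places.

€213,719.99

H₁ = 31%×€29 = €8.9900;  H₂ = 31%×€27.52 = €8.5312
EOQ₁ = √(2×7,350×198/8.9900) = 569.00  (< 2,550, feasible at tier 1)
EOQ₂ = √(2×7,350×198/8.5312) = 584.10  (< 2,550 → use Q = 2,550 at tier-2 price)
TC(tier 1 (EOQ₁), Q≈569.0) = €218,265.30
TC(tier 2, Q≈2,550.0) = €213,719.99
Minimum at tier 2: €213,719.99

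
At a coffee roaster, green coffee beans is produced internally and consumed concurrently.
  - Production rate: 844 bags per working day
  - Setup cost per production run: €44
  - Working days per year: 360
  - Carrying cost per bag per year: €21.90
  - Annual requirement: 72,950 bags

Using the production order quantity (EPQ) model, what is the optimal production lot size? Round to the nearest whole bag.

621 bags

Daily demand d = 72,950/360 = 202.639; p = 844; 1 − d/p = 0.75991
EPQ = √(2DS / (H(1 − d/p)))
    = √(2 × 72,950 × 44 / (21.9 × 0.75991)) ≈ 621.09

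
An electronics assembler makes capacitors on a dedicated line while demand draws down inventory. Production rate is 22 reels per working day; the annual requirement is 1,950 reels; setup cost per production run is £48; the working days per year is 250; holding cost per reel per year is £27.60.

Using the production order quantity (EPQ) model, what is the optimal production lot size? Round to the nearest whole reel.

d = 1,950/250 = 7.8000 reels/day;  effective holding cost H(1 − d/p) = 27.6·(1 − 7.8000/22) = 17.81455
Q* = √(2DS / H_eff) = √(2·1,950·48 / 17.81455) ≈ 102.51

103 reels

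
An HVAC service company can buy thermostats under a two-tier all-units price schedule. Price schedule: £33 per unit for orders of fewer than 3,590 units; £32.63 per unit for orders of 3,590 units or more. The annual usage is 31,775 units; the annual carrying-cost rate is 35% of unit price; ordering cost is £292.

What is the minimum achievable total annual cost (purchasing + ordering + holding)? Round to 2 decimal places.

H₁ = 35%×£33 = £11.5500;  H₂ = 35%×£32.63 = £11.4205
EOQ₁ = √(2×31,775×292/11.5500) = 1,267.53  (< 3,590, feasible at tier 1)
EOQ₂ = √(2×31,775×292/11.4205) = 1,274.70  (< 3,590 → use Q = 3,590 at tier-2 price)
TC(tier 1 (EOQ₁), Q≈1,267.5) = £1,063,214.97
TC(tier 2, Q≈3,590.0) = £1,059,902.53
Minimum at tier 2: £1,059,902.53

£1,059,902.53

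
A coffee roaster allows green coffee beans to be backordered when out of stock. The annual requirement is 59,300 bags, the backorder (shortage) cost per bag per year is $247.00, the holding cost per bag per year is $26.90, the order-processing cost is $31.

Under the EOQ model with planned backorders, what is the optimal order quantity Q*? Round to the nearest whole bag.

Basic EOQ = √(2·59,300·31/26.9) = 369.698
Backorder adjustment √((H+b)/b) = √((26.9+247)/247) = 1.0530
Q* = 369.698 × 1.0530 ≈ 389.31

389 bags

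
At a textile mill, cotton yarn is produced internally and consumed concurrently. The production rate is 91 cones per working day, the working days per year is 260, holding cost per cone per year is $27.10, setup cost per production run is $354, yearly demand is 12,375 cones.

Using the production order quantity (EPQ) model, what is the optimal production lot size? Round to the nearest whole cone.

823 cones

Daily demand d = 12,375/260 = 47.596; p = 91; 1 − d/p = 0.47697
EPQ = √(2DS / (H(1 − d/p)))
    = √(2 × 12,375 × 354 / (27.1 × 0.47697)) ≈ 823.31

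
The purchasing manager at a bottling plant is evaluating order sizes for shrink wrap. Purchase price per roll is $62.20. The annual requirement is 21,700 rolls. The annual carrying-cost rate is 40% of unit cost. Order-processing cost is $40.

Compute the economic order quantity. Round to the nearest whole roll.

Carrying cost H = $62.2 × 40% = $24.8800/roll/yr
Q* = √(2·D·S / H) = √(2·21,700·40 / 24.88) = √69,774.9 ≈ 264.15

264 rolls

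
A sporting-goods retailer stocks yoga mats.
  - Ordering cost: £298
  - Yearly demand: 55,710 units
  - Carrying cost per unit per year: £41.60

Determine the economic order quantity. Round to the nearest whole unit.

Optimal lot size Q* = (2 × 55,710 × £298 / £41.6)^½ ≈ 893.39

893 units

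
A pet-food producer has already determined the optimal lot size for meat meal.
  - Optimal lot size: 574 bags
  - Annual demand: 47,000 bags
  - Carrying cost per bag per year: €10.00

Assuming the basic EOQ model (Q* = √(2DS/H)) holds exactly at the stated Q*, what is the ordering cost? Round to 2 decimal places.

From Q* = √(2DS/H) ⇒ Q*² = 2DS/H.
S = Q²H / (2D) = 574² × 10 / (2 × 47,000) = 35.0506

€35.05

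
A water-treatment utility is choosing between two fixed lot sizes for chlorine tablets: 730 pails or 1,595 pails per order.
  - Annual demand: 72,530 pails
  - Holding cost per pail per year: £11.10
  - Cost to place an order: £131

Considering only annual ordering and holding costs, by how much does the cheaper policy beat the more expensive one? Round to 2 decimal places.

£2,257.90

For each Q, cost = (D/Q)·S + (Q/2)·H.
TC(730) = (72,530/730)×131 + (730/2)×11.1 = £17,067.16
TC(1,595) = (72,530/1,595)×131 + (1,595/2)×11.1 = £14,809.26
Lots of 1,595 are cheaper by £2,257.90.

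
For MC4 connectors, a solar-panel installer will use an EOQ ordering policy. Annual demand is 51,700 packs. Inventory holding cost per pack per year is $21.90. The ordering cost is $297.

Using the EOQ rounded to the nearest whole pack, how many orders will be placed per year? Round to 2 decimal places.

43.67 orders per year

Optimal lot size Q* = (2 × 51,700 × $297 / $21.9)^½ ≈ 1,184.18 → Q = 1,184
N = D/Q = 51,700/1,184 ≈ 43.666 orders/yr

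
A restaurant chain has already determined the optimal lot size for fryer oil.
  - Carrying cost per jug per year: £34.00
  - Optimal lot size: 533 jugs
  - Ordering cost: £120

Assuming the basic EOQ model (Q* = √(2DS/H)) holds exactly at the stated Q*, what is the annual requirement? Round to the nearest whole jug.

Since Q* = (2DS/H)^½, squaring gives Q*²·H = 2DS.
D = Q²H / (2S) = 533² × 34 / (2 × 120) = 40,245.94

40,246 jugs per year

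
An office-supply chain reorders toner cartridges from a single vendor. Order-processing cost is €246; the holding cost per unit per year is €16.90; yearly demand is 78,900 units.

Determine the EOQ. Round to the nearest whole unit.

1,516 units

Q* = √(2·D·S / H) = √(2·78,900·246 / 16.9) = √2,296,970.4 ≈ 1,515.58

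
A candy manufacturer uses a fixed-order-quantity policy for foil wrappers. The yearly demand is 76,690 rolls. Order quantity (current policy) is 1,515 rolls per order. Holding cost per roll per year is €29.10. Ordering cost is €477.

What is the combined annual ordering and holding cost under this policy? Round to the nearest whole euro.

Orders/yr = 76,690/1,515 = 50.620; ordering cost = 50.620 × €477 = €24,145.96
Average inventory = 1,515/2 = 757.5; holding cost = 757.5 × €29.1 = €22,043.25
Total = €24,145.96 + €22,043.25 = €46,189.21

€46,189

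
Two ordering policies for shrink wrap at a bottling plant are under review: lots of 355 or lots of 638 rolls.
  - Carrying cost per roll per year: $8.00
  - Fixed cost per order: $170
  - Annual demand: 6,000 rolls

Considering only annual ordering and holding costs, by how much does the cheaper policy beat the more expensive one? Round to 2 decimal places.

$142.49

TC(Q) = (D/Q)S + (Q/2)H
TC(355) = (6,000/355)×170 + (355/2)×8 = $4,293.24
TC(638) = (6,000/638)×170 + (638/2)×8 = $4,150.75
|ΔTC| = |$4,293.24 − $4,150.75| = $142.49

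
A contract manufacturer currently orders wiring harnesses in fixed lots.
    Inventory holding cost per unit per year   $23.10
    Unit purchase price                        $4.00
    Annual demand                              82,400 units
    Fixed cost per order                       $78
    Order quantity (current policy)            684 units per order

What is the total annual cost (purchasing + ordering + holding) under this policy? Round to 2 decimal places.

$346,896.69

Orders/yr = 82,400/684 = 120.468; ordering cost = 120.468 × $78 = $9,396.49
Average inventory = 684/2 = 342; holding cost = 342 × $23.1 = $7,900.20
Purchase cost = D·C = 82,400 × 4 = $329,600.00
Total = $9,396.49 + $7,900.20 + $329,600.00 = $346,896.69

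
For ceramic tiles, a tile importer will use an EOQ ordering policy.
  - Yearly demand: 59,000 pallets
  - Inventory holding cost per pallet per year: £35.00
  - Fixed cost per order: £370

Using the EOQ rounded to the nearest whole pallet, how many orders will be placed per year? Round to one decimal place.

Q* = √(2·D·S / H) = √(2·59,000·370 / 35) = √1,247,428.6 ≈ 1,116.88 → Q = 1,117
Orders per year = D/Q = 59,000 / 1,117 = 52.820

52.8 orders per year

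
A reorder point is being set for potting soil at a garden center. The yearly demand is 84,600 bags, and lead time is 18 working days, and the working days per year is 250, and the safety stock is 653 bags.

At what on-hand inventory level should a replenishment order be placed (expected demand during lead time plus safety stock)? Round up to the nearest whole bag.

6,745 bags

Daily demand d = 84,600 / 250 = 338.400 bags/day
Demand during lead time = 338.400 × 18 = 6,091.20
Reorder point = 6,091.20 + 653 = 6,744.20 → round up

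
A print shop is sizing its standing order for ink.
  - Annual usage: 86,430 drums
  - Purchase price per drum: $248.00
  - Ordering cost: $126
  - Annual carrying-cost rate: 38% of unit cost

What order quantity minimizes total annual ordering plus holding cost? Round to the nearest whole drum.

481 drums

Carrying cost H = $248 × 38% = $94.2400/drum/yr
2DS/H = 2·86,430·126/94.24 = 231,115.87
EOQ = √231,115.87 ≈ 480.75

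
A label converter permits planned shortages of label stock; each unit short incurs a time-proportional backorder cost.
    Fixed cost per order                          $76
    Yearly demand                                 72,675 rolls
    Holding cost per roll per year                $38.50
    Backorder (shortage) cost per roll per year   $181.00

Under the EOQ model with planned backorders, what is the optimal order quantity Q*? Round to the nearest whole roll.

Q* = √(2DS/H) · √((H + b)/b)
   = √(2 × 72,675 × 76 / 38.5) · √((38.5 + 181) / 181)
   = 535.654 × 1.1012 ≈ 589.88

590 rolls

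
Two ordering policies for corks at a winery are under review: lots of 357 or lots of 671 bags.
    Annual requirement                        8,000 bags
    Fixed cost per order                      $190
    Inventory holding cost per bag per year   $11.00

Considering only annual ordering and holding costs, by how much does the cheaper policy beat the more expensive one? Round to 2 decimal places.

TC(Q) = (D/Q)S + (Q/2)H
TC(357) = (8,000/357)×190 + (357/2)×11 = $6,221.20
TC(671) = (8,000/671)×190 + (671/2)×11 = $5,955.78
|ΔTC| = |$6,221.20 − $5,955.78| = $265.43

$265.43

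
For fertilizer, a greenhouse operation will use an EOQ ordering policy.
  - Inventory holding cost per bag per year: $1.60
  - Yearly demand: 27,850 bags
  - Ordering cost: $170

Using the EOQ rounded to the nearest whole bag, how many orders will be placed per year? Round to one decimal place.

2DS/H = 2·27,850·170/1.6 = 5,918,125.00
EOQ = √5,918,125.00 ≈ 2,432.72 → Q = 2,433
N = D/Q = 27,850/2,433 ≈ 11.447 orders/yr

11.4 orders per year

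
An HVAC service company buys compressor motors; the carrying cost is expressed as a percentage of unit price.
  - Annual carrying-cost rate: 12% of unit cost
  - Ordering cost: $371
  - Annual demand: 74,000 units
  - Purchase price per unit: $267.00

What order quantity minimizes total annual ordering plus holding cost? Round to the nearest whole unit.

Holding cost per unit per year: H = 12% × $267 = $32.0400
2DS/H = 2·74,000·371/32.04 = 1,713,732.83
EOQ = √1,713,732.83 ≈ 1,309.10

1,309 units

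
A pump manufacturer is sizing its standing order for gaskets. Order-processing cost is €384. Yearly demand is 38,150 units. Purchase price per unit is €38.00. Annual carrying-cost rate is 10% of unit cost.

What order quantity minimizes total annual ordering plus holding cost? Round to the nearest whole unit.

Holding cost per unit per year: H = 10% × €38 = €3.8000
2DS/H = 2·38,150·384/3.8 = 7,710,315.79
EOQ = √7,710,315.79 ≈ 2,776.75

2,777 units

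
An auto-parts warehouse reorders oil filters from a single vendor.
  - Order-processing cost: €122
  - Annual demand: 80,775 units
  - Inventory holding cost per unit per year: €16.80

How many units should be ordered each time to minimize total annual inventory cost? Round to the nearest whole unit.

1,083 units

EOQ = √(2DS/H) = √(2 × 80,775 × 122 / 16.8)
    = √(1,173,160.71) ≈ 1,083.13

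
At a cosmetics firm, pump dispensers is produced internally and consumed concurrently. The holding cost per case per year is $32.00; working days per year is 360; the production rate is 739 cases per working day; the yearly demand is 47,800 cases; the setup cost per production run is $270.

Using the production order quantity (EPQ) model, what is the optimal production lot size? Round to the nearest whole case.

992 cases

d = 47,800/360 = 132.7778 cases/day;  effective holding cost H(1 − d/p) = 32·(1 − 132.7778/739) = 26.25049
Q* = √(2DS / H_eff) = √(2·47,800·270 / 26.25049) ≈ 991.61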